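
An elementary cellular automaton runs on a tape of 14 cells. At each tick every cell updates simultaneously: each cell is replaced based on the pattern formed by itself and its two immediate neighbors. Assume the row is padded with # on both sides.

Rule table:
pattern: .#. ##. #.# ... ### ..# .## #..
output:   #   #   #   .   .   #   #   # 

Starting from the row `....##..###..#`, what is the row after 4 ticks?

tick 1: #..######.####
tick 2: ####....###...
tick 3: ...##..##.##.#
tick 4: #.############

#.############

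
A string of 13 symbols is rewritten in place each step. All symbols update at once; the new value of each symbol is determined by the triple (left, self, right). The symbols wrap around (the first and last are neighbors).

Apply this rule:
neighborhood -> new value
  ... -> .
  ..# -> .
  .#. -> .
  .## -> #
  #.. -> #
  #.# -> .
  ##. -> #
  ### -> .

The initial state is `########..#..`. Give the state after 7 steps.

##....#....#.

step 1: #......##..#.
step 2: .#.....###...
step 3: ..#....#.##..
step 4: ...#.....###.
step 5: ....#....#.##
step 6: #....#.....##
step 7: ##....#....#.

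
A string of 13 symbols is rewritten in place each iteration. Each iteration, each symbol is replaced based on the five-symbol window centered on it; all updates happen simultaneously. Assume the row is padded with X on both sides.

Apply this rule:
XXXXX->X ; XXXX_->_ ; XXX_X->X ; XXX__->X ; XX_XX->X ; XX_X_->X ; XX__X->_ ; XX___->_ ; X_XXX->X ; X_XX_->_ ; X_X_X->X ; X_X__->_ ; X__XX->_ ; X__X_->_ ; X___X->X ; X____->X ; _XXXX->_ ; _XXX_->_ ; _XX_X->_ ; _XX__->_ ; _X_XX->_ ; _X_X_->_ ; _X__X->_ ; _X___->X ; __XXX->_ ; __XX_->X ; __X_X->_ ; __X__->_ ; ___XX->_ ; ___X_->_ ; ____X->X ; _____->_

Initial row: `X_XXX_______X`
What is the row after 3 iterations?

XXX_X__X__XX_

XXX_X_X___X__
X_XXX__XX____
XXX_X__X__XX_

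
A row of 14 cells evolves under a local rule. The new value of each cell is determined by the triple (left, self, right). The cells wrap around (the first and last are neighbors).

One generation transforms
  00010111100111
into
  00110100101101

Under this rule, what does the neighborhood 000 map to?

0

At position 1 the neighborhood is 000; the next row has 0 there.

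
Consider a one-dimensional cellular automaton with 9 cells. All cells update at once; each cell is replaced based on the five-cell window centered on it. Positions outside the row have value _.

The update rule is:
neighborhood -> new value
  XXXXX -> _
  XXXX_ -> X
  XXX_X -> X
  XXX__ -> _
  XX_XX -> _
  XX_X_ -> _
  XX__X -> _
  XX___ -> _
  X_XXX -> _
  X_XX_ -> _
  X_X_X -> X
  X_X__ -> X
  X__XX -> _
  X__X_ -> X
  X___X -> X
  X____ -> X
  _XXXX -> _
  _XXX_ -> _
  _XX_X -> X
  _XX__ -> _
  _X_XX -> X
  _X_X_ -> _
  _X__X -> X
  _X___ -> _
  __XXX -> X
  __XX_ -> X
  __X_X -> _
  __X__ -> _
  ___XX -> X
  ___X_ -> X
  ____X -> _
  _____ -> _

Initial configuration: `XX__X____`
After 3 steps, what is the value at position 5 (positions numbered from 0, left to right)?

X__X__X__
_XX_XX__X
XXX____X_
position 5 holds _

_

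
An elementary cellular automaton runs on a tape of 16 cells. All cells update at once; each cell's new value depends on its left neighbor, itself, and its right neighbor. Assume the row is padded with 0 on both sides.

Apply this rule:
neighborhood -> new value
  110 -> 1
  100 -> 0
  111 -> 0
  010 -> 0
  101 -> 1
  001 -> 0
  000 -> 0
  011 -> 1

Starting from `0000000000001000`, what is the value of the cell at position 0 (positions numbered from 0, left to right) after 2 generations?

0

generation 1: 0000000000000000
generation 2: 0000000000000000
position 0 holds 0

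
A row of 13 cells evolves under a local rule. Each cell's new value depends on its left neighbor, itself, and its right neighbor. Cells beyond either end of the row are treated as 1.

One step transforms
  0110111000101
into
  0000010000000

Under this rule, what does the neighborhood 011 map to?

At position 1 the neighborhood is 011; the next row has 0 there.

0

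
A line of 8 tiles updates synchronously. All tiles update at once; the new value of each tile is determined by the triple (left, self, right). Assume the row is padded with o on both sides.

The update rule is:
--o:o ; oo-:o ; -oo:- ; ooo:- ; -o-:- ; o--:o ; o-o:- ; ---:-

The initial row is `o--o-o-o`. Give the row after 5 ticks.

--oo-o-o

ooo-----
--oo---o
oo-oo-o-
-o--o---
--oo-o-o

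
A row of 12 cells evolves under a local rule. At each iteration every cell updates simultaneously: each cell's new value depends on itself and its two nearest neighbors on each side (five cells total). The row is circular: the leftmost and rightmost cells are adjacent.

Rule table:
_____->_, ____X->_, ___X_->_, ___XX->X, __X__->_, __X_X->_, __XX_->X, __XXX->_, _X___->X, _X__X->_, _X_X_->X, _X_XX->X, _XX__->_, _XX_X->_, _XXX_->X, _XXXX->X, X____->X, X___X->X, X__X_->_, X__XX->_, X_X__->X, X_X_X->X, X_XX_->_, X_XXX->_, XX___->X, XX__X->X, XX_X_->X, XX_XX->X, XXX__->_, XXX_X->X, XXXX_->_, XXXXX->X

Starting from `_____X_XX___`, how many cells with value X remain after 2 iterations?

3

iteration 1: ______X__XX_
iteration 2: X________X_X
count of X: 3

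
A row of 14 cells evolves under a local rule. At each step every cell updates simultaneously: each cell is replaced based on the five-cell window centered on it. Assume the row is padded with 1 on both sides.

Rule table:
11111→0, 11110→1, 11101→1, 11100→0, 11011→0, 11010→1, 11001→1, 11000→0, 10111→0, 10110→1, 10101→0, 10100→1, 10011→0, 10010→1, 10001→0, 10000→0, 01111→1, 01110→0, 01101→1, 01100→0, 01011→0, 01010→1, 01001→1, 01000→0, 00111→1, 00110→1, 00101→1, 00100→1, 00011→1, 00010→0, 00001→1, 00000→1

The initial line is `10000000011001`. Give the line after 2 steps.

00011111110101
00111000111000

00111000111000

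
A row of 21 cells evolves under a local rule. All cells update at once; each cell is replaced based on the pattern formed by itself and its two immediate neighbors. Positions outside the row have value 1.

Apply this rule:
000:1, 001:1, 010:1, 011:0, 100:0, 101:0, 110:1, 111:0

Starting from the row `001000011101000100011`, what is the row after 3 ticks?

011011100101011101100
001000101101000100101
011011100101011101100

011011100101011101100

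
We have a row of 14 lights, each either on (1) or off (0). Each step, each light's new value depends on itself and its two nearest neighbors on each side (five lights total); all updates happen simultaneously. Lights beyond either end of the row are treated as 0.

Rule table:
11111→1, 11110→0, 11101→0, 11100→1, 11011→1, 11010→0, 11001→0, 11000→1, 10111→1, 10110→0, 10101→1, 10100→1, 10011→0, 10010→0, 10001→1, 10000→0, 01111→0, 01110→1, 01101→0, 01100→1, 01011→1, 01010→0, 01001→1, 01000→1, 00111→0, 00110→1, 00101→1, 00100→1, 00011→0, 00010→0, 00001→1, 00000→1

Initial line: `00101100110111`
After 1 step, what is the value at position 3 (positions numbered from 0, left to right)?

10110100101111
position 3 holds 1

1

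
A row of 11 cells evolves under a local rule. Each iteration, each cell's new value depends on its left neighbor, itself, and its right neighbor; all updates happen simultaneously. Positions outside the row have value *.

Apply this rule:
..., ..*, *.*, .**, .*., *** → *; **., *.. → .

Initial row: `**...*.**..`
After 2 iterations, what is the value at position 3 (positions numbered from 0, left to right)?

*

*..*****..*
..*****..**
position 3 holds *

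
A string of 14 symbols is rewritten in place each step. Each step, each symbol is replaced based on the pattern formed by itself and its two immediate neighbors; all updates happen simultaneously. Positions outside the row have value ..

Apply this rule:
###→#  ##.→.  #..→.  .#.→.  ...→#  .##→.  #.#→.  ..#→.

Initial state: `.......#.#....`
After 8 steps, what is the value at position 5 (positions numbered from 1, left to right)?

.

######.....###
.####..###..#.
..##....#.....
#....##...####
..##....#..##.
#....##.......
..##....######
#....##..####.
position 5 holds .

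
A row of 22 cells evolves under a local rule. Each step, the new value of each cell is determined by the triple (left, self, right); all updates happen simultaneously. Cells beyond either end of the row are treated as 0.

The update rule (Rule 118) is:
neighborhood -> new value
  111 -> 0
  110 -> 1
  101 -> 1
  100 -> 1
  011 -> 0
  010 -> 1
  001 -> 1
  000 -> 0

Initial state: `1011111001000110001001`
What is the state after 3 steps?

1100001111101011011111
0110010000111101100001
1011111001000110110011

1011111001000110110011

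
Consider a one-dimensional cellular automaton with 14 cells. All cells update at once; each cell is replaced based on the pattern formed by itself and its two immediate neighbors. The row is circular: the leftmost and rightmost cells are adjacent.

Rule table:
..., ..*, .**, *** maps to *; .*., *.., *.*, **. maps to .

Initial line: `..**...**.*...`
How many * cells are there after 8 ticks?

***..***....**
**..***..*****
*..***..******
..***..*******
.***..*******.
***..*******..
**..*******..*
*..*******..**
count of *: 10

10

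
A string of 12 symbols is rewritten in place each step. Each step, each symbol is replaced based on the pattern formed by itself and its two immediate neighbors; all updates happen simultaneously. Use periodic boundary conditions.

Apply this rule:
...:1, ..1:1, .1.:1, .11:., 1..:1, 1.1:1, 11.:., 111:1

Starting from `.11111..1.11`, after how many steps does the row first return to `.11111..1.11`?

step 1: 1.111.1111..
step 2: 11.1.1.11.11
step 3: 1.11111..1.1
step 4: .1.111.1111.
step 5: 111.1.1.11.1
step 6: 11.11111..1.
step 7: ..1.111.1111
step 8: 1111.1.1.11.
step 9: .11.11111..1
step 10: 1..1.111.111
step 11: .1111.1.1.11
step 12: 1.11.11111..
step 13: 11..1.111.11
step 14: 1.1111.1.1.1
step 15: .1.11.11111.
step 16: 111..1.111.1
step 17: 11.1111.1.1.
step 18: ..1.11.11111
step 19: 1111..1.111.
step 20: .11.1111.1.1
step 21: 1..1.11.1111
step 22: .1111..1.111
step 23: 1.11.1111.1.
step 24: 11..1.11.111
step 25: 1.1111..1.11
step 26: .1.11.1111.1
step 27: 111..1.11.11
step 28: 11.1111..1.1
step 29: 1.1.11.1111.
step 30: 1111..1.11.1
step 31: 111.1111..1.
step 32: .1.1.11.1111
step 33: 11111..1.11.
step 34: .111.1111..1
step 35: 1.1.1.11.111
step 36: .11111..1.11

36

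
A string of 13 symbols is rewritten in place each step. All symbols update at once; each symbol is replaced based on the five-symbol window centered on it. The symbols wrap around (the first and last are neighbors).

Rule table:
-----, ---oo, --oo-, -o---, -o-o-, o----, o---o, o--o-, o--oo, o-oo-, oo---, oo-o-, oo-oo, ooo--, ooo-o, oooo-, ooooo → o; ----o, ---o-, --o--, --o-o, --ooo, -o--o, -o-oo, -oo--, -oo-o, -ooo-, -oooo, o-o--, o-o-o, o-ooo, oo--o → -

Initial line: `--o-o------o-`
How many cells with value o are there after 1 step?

7

o--o-oooo---o
count of o: 7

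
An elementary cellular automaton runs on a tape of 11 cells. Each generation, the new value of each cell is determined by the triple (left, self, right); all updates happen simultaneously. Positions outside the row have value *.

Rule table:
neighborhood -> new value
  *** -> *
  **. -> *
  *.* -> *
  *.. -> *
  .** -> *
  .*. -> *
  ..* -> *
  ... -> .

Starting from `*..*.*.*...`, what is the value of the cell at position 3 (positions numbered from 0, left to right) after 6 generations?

*

*********.*
***********
***********  (fixed point — unchanged through generation 6)
position 3 holds *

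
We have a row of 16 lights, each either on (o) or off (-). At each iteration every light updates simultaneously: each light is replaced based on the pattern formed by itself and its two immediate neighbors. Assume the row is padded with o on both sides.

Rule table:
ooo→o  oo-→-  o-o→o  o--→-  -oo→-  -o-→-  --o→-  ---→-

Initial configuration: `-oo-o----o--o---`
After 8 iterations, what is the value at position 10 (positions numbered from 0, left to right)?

o--o------------
----------------
----------------  (fixed point — unchanged through iteration 8)
position 10 holds -

-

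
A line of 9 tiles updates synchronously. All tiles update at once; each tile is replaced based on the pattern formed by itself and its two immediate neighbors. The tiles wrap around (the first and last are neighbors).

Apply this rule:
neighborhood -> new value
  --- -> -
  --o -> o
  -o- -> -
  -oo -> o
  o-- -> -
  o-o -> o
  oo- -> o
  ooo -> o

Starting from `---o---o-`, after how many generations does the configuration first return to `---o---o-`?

--o---o--
-o---o---
o---o----
---o----o
--o----o-
-o----o--
o----o---
----o---o
---o---o-

9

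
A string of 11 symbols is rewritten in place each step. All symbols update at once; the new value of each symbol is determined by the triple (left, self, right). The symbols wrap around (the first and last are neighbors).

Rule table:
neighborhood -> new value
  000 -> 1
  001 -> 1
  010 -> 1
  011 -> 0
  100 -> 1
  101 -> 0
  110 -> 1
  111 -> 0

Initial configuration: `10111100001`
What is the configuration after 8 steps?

10000111110
11111000010
00001111110
11110000011
00011111100
11100000111
00111111000
11000001111

11000001111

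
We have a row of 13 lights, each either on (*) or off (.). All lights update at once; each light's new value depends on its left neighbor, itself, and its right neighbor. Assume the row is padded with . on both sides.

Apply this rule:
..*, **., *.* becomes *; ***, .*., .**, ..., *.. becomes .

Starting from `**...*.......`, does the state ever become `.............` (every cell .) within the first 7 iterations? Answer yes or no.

.*..*........
*..*.........
..*..........
.*...........
*............
.............
all cells are . at iteration 6

yes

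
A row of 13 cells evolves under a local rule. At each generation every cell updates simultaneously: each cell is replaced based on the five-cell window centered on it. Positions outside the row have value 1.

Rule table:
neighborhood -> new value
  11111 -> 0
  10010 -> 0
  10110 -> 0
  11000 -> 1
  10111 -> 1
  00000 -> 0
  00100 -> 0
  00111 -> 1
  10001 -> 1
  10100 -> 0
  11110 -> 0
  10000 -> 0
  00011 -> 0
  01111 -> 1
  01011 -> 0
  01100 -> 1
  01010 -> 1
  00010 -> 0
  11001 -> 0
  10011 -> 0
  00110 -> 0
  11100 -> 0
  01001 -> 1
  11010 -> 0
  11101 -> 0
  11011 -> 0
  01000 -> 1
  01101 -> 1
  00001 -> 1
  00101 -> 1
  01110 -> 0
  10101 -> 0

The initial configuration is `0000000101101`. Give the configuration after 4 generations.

0001100100101

1000010100101
0101011010101
0010001001001
0001100100101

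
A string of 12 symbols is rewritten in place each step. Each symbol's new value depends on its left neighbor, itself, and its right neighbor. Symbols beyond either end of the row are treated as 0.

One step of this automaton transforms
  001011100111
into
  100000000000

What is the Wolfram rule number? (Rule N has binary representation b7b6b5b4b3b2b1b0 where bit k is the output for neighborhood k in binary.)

position 5: 111 → 0  (bit 7 = 0)
position 6: 110 → 0  (bit 6 = 0)
position 3: 101 → 0  (bit 5 = 0)
position 7: 100 → 0  (bit 4 = 0)
position 4: 011 → 0  (bit 3 = 0)
position 2: 010 → 0  (bit 2 = 0)
position 1: 001 → 0  (bit 1 = 0)
position 0: 000 → 1  (bit 0 = 1)
bits b7..b0 = 00000001 = 1

1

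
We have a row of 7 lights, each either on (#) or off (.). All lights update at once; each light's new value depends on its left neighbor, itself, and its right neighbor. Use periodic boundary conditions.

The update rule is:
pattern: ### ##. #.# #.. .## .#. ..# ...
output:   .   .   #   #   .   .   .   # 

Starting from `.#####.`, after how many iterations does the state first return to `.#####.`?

14

......#
#####..
.....#.
####..#
....#..
###..##
...#...
##..###
..#....
#..####
.#.....
..#####
#......
.#####.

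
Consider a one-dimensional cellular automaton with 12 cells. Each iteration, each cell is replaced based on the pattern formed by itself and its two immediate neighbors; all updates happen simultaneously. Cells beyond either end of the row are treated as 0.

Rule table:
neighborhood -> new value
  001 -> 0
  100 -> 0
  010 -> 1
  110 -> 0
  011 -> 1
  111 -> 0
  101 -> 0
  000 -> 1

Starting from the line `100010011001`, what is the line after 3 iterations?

101010010101

101010010001
101010010101
101010010101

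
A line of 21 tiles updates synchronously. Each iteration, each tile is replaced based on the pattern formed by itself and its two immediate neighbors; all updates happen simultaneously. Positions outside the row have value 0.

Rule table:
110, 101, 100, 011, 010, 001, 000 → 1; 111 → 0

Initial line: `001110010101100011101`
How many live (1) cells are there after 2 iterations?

iteration 1: 111011111111111110111
iteration 2: 101110000000000011101
count of 1: 8

8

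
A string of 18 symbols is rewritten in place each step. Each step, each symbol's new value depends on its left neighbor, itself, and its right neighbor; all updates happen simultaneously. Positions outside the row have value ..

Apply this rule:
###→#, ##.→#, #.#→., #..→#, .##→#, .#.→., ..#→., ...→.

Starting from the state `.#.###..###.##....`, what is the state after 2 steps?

...####.###.####..

...####.###.###...
...####.###.####..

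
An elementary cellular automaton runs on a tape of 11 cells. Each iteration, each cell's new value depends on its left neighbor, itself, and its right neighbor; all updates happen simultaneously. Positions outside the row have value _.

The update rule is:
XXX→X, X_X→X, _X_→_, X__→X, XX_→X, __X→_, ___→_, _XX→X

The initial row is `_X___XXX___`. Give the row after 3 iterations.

____XXXXXXX

__X__XXXX__
___X_XXXXX_
____XXXXXXX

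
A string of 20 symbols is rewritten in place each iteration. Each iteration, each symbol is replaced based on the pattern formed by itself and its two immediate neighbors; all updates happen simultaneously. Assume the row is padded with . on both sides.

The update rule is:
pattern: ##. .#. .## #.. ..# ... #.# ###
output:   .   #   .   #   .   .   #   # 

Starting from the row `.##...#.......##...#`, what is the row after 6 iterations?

...#..##........#..#
...##...#.......##.#
.....#..##........##
.....##...#.........
.......#..##........
.......##...#.......

.......##...#.......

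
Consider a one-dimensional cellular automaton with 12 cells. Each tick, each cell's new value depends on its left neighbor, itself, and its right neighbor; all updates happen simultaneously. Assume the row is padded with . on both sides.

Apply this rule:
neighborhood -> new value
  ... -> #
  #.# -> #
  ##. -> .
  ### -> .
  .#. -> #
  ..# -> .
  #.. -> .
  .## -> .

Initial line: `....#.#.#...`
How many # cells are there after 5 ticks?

###.#####.##
...#.....#..
##.#.###.#.#
..###...####
#.....#.....
count of #: 2

2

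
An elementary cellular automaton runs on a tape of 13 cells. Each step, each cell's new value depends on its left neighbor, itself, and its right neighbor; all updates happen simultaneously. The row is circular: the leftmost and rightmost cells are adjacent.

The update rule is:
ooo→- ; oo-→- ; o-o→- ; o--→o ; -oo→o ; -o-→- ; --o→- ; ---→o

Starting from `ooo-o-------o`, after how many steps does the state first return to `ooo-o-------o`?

step 1: -----oooooo-o
step 2: oooo-o-------
step 3: o-----oooooo-
step 4: -oooo-o------
step 5: -o-----oooooo
step 6: --oooo-o-----
step 7: o-o-----ooooo
step 8: ---oooo-o----
step 9: oo-o-----oooo
step 10: ----oooo-o---
step 11: ooo-o-----ooo
step 12: -----oooo-o--
step 13: oooo-o-----oo
step 14: ------oooo-o-
step 15: ooooo-o-----o
step 16: -------oooo-o
step 17: oooooo-o-----
step 18: o-------oooo-
step 19: -oooooo-o----
step 20: -o-------oooo
step 21: --oooooo-o---
step 22: o-o-------ooo
step 23: ---oooooo-o--
step 24: oo-o-------oo
step 25: ----oooooo-o-
step 26: ooo-o-------o

26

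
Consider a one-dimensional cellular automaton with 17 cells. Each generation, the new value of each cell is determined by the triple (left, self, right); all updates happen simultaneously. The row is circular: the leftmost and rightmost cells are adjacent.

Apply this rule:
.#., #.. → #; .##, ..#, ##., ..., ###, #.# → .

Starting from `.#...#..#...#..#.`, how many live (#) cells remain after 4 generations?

generation 1: .##..##.##..##.##
generation 2: ...#......#......
generation 3: ...##.....##.....
generation 4: .....#......#....
count of #: 2

2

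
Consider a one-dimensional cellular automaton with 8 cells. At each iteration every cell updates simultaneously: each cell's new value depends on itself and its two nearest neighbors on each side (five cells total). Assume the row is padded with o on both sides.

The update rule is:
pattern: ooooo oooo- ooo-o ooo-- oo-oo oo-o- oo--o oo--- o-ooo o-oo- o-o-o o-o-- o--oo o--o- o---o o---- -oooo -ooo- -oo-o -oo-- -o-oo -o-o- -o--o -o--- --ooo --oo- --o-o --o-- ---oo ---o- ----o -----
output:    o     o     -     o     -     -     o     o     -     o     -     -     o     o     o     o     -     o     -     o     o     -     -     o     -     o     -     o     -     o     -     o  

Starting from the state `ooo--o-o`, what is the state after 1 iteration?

ooooo-o-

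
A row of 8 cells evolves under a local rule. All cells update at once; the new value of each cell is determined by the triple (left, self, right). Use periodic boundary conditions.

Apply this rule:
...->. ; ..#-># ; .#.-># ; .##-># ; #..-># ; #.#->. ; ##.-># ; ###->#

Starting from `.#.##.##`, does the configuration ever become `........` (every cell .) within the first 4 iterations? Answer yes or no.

iteration 1: .#.##.##  (fixed point — unchanged through iteration 4)
iteration 4 is .#.##.##, still not uniform .

no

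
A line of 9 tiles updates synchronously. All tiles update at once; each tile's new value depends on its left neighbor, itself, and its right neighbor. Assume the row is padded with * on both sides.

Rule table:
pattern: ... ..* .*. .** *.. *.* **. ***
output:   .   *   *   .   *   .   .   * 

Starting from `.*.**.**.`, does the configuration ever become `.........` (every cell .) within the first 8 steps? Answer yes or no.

.*.......
.**.....*
...*...*.
*.***.**.
...*.....
*.***...*
...*.*.*.
*.**.*.*.
step 8 is *.**.*.*., still not uniform .

no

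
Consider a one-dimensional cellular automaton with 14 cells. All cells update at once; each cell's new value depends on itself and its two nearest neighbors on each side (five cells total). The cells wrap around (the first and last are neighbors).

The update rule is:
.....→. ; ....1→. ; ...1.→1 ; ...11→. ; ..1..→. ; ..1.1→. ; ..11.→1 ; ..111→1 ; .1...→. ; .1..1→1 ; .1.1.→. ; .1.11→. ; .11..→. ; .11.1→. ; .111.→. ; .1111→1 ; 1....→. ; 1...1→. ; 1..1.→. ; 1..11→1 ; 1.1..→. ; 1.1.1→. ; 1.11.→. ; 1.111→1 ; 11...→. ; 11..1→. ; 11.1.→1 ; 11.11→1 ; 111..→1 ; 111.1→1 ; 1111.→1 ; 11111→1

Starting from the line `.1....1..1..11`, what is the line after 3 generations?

...1....1.11..

1....1.1..111.
....1...111.11
...1....1.11..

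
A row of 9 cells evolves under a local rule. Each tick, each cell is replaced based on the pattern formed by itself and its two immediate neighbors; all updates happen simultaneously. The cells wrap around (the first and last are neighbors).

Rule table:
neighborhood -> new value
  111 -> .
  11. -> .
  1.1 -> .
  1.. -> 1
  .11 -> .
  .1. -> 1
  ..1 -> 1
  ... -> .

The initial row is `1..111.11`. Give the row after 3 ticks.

.11......
1..1.....
11111...1

11111...1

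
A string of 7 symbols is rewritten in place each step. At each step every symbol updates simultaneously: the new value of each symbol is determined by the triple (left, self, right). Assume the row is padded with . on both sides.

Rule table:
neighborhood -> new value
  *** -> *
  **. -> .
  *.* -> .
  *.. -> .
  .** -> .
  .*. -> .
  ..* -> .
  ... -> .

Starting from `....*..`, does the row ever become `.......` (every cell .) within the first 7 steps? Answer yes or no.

.......
all cells are . at step 1

yes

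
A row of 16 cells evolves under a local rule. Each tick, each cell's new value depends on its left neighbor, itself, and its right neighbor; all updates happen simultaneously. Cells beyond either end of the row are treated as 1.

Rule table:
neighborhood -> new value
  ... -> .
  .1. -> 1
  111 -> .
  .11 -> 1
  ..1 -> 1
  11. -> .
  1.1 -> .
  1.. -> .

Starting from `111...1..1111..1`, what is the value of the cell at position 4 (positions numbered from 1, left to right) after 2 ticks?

.

tick 1: .....11.11....11
tick 2: ....11..1....11.
position 4 holds .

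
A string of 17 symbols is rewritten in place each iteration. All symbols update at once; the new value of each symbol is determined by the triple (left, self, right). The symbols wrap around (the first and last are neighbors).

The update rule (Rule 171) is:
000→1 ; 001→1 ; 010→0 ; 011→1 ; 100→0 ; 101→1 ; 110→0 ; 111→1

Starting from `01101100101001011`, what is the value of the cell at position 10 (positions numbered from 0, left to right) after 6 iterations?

1

11011001010010110
10110010100101101
01100101001011011
11001010010110110
10010100101101101
00101001011011011
position 10 holds 1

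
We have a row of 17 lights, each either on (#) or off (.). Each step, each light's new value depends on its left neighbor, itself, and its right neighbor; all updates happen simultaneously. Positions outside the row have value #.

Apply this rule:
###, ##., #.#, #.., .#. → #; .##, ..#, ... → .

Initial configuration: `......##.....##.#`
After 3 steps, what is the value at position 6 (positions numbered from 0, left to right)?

#......##.....##.
##......##.....##
###......##.....#
position 6 holds .

.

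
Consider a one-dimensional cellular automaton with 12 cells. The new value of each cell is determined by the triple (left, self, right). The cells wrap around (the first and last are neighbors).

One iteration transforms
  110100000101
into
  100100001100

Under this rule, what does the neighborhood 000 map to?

0

At position 5 the neighborhood is 000; the next row has 0 there.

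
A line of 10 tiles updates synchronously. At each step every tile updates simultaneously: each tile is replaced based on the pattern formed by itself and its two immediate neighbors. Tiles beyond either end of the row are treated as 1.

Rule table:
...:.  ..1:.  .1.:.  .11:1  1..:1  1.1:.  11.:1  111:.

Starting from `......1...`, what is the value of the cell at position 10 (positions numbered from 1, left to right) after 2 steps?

.

1......1..
11......1.
position 10 holds .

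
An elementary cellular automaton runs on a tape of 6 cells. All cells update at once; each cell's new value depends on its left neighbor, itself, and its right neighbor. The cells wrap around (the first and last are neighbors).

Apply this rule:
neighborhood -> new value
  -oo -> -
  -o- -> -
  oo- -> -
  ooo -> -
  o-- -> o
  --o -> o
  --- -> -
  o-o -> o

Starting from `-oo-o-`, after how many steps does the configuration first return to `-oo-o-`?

o--o-o
-oo-o-

2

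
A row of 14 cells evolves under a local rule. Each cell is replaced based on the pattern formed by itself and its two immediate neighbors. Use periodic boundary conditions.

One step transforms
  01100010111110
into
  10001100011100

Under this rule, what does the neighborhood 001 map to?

At position 0 the neighborhood is 001; the next row has 1 there.

1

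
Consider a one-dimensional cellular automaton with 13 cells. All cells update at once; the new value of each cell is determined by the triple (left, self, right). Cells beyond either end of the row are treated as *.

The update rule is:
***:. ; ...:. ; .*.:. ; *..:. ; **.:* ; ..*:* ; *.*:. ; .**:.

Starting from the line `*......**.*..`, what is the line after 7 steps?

*.....*..*..*

step 1: *.....*.*...*
step 2: *....*.....*.
step 3: *...*.....*..
step 4: *..*.....*..*
step 5: *.*.....*..*.
step 6: *......*..*..
step 7: *.....*..*..*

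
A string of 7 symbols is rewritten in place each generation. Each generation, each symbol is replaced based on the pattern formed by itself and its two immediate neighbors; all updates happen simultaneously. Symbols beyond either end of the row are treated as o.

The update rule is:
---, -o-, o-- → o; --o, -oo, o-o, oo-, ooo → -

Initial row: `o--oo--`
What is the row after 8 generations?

-o---o-
-ooo-o-
-----o-
oooo-o-
-----o-  (repeats generation 3; period 2)
generation 8: oooo-o-

oooo-o-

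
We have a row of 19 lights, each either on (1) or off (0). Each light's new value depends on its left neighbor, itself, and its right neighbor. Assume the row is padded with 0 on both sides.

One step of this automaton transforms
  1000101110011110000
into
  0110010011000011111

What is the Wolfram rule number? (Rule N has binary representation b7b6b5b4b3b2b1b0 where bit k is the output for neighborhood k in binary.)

position 7: 111 → 0  (bit 7 = 0)
position 8: 110 → 1  (bit 6 = 1)
position 5: 101 → 1  (bit 5 = 1)
position 1: 100 → 1  (bit 4 = 1)
position 6: 011 → 0  (bit 3 = 0)
position 0: 010 → 0  (bit 2 = 0)
position 3: 001 → 0  (bit 1 = 0)
position 2: 000 → 1  (bit 0 = 1)
bits b7..b0 = 01110001 = 113

113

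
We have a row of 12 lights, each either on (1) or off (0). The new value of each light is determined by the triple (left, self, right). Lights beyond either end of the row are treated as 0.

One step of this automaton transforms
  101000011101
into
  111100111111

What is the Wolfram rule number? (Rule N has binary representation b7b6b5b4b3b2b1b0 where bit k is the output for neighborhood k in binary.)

254

position 8: 111 → 1  (bit 7 = 1)
position 9: 110 → 1  (bit 6 = 1)
position 1: 101 → 1  (bit 5 = 1)
position 3: 100 → 1  (bit 4 = 1)
position 7: 011 → 1  (bit 3 = 1)
position 0: 010 → 1  (bit 2 = 1)
position 6: 001 → 1  (bit 1 = 1)
position 4: 000 → 0  (bit 0 = 0)
bits b7..b0 = 11111110 = 254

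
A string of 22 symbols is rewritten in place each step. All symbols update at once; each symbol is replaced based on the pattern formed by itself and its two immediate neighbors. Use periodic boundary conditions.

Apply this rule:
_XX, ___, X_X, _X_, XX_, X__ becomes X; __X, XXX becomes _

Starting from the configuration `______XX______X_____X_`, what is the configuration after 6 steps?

XXXXX_XXXXXXX_XXXXX_XX
____XXX_____XXX___XXX_
XXX_X_XXXXX_X_XXX_X_XX
__XXXXX___XXXXX_XXXXX_
X_X___XXX_X___XXX___XX
XXXXX_X_XXXXX_X_XXX_X_

XXXXX_X_XXXXX_X_XXX_X_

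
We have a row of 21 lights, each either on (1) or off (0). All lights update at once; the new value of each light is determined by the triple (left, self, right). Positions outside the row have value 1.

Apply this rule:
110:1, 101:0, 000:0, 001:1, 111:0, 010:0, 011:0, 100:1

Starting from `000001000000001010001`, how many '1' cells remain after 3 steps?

7

step 1: 100010100000010001010
step 2: 110100010000101010000
step 3: 010010101001000001001
count of 1: 7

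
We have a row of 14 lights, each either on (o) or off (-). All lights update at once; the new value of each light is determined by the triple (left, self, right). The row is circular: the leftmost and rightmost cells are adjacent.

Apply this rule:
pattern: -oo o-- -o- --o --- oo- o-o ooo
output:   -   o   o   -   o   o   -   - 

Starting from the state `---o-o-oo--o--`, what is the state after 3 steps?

-o-o--oo-ooooo

oo-o-o--oo-ooo
-o-o-oo--o----
-o-o--oo-ooooo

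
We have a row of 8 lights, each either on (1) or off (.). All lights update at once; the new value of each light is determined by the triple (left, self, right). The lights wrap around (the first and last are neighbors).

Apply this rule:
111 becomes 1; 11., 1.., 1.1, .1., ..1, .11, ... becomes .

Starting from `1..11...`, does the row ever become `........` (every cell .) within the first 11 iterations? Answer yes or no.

........
all cells are . at iteration 1

yes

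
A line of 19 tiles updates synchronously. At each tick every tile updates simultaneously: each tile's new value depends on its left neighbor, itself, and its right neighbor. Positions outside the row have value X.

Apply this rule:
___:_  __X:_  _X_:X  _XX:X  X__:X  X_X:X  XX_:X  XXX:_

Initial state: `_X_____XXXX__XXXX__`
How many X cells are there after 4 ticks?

11

XXX____X__XX_X__XX_
__XX___XX_XXXXX_XXX
X_XXX__XXXX___XXX__
XXX_XX_X__XX__X_XX_
count of X: 11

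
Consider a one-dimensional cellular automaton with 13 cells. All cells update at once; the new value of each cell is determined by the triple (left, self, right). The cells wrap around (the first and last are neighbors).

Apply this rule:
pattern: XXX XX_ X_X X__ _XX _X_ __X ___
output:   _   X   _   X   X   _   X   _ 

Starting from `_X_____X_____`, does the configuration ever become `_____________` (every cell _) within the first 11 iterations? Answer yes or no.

iteration 1: X_X___X_X____
iteration 2: ___X_X___X__X
iteration 3: X_X___X_X_XX_
iteration 4: ___X_X____XX_
iteration 5: __X___X__XXXX
iteration 6: XX_X_X_XXX__X
iteration 7: _X_____X_XXXX
iteration 8: __X___X__X__X
iteration 9: XX_X_X_XX_XX_
iteration 10: XX_____XX_XX_
iteration 11: XXX___XXX_XX_
iteration 11 is XXX___XXX_XX_, still not uniform _

no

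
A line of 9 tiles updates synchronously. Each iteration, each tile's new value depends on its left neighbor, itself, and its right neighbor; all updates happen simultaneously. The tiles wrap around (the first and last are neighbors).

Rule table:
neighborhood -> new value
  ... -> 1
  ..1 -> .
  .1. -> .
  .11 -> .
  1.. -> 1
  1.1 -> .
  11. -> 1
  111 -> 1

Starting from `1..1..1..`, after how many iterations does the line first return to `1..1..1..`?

3

iteration 1: .1..1..1.
iteration 2: ..1..1..1
iteration 3: 1..1..1..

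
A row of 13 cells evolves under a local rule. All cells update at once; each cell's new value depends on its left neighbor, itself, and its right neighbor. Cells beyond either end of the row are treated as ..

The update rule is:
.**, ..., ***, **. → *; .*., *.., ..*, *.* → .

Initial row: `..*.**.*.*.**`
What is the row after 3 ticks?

*...**.***.**

tick 1: *...**.....**
tick 2: ..*.**.***.**
tick 3: *...**.***.**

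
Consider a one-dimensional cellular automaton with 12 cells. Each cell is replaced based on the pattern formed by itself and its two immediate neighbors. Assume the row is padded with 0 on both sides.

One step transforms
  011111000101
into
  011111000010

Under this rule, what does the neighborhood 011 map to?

1

At position 1 the neighborhood is 011; the next row has 1 there.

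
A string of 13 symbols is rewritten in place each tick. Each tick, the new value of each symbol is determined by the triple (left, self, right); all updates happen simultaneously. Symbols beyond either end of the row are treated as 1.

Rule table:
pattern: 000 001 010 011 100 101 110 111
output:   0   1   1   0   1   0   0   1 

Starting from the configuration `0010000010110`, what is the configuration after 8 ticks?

1111000110000
1110101001001
1100101111110
1011100111100
0001011011011
1011000000001
0000100000010
1001110000110

1001110000110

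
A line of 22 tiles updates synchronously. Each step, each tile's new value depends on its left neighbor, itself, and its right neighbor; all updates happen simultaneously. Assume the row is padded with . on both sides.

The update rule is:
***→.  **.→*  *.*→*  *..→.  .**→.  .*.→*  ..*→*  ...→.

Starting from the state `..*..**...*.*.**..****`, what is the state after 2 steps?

step 1: .**.*.*..*****.*.*...*
step 2: *.*****.*....*****..**

*.*****.*....*****..**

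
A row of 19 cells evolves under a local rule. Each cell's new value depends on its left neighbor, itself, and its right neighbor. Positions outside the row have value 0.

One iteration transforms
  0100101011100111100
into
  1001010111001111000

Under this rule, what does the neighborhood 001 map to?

At position 0 the neighborhood is 001; the next row has 1 there.

1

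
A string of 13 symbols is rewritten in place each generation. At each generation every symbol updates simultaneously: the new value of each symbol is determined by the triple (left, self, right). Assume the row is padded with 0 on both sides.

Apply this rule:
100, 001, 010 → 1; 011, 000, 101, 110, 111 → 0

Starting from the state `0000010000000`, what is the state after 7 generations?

0011101110111

0000111000000
0001000100000
0011101110000
0100000001000
1110000011100
0001000100010
0011101110111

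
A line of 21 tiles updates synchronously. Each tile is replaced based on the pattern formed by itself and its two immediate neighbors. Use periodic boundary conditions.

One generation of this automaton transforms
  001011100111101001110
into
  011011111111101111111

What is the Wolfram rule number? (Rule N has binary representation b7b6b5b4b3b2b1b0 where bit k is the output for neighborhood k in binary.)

222

position 5: 111 → 1  (bit 7 = 1)
position 6: 110 → 1  (bit 6 = 1)
position 3: 101 → 0  (bit 5 = 0)
position 7: 100 → 1  (bit 4 = 1)
position 4: 011 → 1  (bit 3 = 1)
position 2: 010 → 1  (bit 2 = 1)
position 1: 001 → 1  (bit 1 = 1)
position 0: 000 → 0  (bit 0 = 0)
bits b7..b0 = 11011110 = 222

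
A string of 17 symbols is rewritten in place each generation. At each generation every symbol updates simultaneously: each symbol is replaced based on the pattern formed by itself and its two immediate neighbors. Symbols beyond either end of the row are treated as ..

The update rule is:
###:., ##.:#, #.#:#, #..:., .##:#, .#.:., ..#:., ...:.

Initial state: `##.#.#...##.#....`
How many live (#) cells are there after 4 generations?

2

generation 1: ###.#....###.....
generation 2: #.##.....#.#.....
generation 3: .###......#......
generation 4: .#.#.............
count of #: 2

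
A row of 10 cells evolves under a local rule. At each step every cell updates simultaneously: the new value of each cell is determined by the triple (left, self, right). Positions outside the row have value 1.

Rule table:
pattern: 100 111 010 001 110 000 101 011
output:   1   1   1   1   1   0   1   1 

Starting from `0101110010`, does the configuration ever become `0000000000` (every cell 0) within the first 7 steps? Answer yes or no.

no

1111111111
1111111111  (fixed point — unchanged through step 7)
step 7 is 1111111111, still not uniform 0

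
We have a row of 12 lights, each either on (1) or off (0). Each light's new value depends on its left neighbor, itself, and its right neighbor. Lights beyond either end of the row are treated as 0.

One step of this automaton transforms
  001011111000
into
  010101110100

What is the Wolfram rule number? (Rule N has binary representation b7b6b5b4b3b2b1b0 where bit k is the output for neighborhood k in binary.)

position 5: 111 → 1  (bit 7 = 1)
position 8: 110 → 0  (bit 6 = 0)
position 3: 101 → 1  (bit 5 = 1)
position 9: 100 → 1  (bit 4 = 1)
position 4: 011 → 0  (bit 3 = 0)
position 2: 010 → 0  (bit 2 = 0)
position 1: 001 → 1  (bit 1 = 1)
position 0: 000 → 0  (bit 0 = 0)
bits b7..b0 = 10110010 = 178

178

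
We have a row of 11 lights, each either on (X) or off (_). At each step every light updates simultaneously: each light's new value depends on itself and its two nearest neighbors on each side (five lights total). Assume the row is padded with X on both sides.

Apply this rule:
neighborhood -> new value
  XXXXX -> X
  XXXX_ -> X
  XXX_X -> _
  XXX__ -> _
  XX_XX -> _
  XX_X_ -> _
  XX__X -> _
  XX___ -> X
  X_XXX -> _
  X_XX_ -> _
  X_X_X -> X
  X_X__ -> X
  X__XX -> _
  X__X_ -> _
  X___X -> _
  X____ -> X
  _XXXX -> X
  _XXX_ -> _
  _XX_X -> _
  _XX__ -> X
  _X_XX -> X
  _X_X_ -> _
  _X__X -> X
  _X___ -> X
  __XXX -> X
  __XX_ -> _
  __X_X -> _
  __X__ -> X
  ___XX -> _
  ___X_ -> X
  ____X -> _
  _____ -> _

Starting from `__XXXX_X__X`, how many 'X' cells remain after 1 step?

6

step 1: __XXX__XX_X
count of X: 6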